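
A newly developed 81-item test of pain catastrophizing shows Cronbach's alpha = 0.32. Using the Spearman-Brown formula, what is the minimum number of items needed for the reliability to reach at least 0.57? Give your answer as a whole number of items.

229

Rearranging the Spearman-Brown formula for n,
n = r_target (1 − r_old) / [ r_old (1 − r_target) ]
n = [0.57 × 0.68] / [0.32 × 0.43]
n = 0.3876 / 0.1376 ≈ 2.8169
Items needed = n × 81 = 2.8169 × 81 ≈ 228.17 → round up to 229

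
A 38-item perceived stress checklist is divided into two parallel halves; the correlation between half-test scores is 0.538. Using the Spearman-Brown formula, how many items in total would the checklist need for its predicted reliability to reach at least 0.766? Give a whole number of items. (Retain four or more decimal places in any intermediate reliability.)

54

r_full = 2(0.538)/(1 + 0.538) = 0.6996
Solve Spearman-Brown for n: n = 0.766(1 − 0.6996) / [0.6996(1 − 0.766)] = 1.4056
Required items = 1.4056 × 38 = 53.41, so 54 items.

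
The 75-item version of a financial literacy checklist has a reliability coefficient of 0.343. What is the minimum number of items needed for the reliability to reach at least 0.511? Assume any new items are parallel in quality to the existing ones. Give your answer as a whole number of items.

Invert Spearman-Brown to solve for n:
n = r_target (1 − r_old) / [ r_old (1 − r_target) ]
n = 0.511(1 − 0.343) / [0.343(1 − 0.511)]
n = 0.335727 / 0.167727 ≈ 2.0016
2.0016 × 75 = 150.12 → 151 items

151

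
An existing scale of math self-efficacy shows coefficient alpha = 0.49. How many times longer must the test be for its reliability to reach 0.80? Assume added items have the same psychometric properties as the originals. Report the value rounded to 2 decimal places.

n = [0.80 × 0.51] / [0.49 × 0.20]
n = 0.4080 / 0.0980 ≈ 4.1633

4.16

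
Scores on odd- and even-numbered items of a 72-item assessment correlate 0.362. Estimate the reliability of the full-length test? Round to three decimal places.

Each half is half the length of the full test, so the full test is n = 2 times a half.
r_full = 2(0.362) / (1 + 0.362)
r_full = 0.7240 / 1.3620 ≈ 0.5316

0.532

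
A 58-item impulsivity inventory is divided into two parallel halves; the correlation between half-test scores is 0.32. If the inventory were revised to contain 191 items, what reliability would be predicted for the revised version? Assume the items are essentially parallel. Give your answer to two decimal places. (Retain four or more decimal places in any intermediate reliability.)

Full-test reliability from the split-half r: r_full = 2(0.32)/(1 + 0.32) = 0.4848
Length factor from 58 to 191 items: n = 191/58 = 3.2931
r_new = n·r_full / (1 + (n − 1)·r_full) = 1.5965 / 2.1117 ≈ 0.7560

0.76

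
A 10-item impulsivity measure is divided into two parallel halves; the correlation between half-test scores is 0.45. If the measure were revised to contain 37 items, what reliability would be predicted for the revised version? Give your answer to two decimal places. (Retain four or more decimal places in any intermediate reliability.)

0.86

Spearman-Brown correction (n = 2): r_full = 2·0.45/(1 + 0.45) = 0.6207
Length factor from 10 to 37 items: n = 37/10 = 3.7000
r_new = n·r_full / (1 + (n − 1)·r_full) = 2.2966 / 2.6759 ≈ 0.8583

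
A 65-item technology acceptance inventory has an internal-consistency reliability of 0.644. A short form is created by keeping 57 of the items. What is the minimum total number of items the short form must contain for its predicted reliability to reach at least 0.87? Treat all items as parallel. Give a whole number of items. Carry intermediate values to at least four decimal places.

First, r for the 57-item form: n = 57/65 = 0.8769, so r_57 = 0.8769·0.644/(1 + (0.8769 − 1)·0.644) = 0.6133
Length factor from the short form to reach 0.87: n' = 0.87(1 − 0.6133) / [0.6133(1 − 0.87)] ≈ 4.2197
Items = 4.2197 × 57 ≈ 240.52 → 241

241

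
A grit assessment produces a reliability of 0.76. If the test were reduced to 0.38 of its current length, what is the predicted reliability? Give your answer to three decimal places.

r_new = 0.38·0.76 / [1 + (0.38 − 1)·0.76]
r_new = 0.2888 / 0.5288 ≈ 0.5461

0.546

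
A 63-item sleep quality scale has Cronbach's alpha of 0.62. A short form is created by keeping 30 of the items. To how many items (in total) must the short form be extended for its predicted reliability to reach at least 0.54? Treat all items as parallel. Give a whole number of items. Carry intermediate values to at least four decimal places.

Short-form reliability: n = 30/63 = 0.4762; r_30 = n·r/(1+(n−1)r) ≈ 0.4372
Then solve for n' with r_old = 0.4372, r_target = 0.54: n' = 0.54(1 − 0.4372)/[0.4372(1 − 0.54)] = 1.5112
Total items = 1.5112 × 30 = 45.34, rounded up to 46.

46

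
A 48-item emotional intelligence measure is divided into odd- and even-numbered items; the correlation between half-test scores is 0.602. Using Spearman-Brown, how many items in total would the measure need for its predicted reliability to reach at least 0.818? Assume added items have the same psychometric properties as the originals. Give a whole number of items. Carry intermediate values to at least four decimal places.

r_full = 2(0.602)/(1 + 0.602) = 0.7516
n = r_tgt(1 − r_full) / [r_full(1 − r_tgt)] = 0.818 × 0.2484 / (0.7516 × 0.182) ≈ 1.4854
Required items = 1.4854 × 48 = 71.30, so 72 items.

72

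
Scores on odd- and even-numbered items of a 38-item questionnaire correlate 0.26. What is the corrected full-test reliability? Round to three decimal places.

0.413

The full test is twice the length of either half (n = 2).
r_full = 2(0.26) / (1 + 0.26)
r_full = 0.5200 / 1.2600 ≈ 0.4127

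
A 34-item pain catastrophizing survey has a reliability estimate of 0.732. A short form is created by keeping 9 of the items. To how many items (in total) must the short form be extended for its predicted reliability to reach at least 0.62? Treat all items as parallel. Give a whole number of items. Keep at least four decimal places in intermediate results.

21

Short-form reliability: n = 9/34 = 0.2647; r_9 = n·r/(1+(n−1)r) ≈ 0.4196
Length factor from the short form to reach 0.62: n' = 0.62(1 − 0.4196) / [0.4196(1 − 0.62)] ≈ 2.2568
Total items = 2.2568 × 9 = 20.31, rounded up to 21.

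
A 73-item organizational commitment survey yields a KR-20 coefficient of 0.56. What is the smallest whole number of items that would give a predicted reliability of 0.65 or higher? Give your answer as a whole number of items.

107

n = 0.65(1 − 0.56) / [0.56(1 − 0.65)]
n = 0.2860 / 0.1960 ≈ 1.4592
1.4592 × 73 = 106.52 → 107 items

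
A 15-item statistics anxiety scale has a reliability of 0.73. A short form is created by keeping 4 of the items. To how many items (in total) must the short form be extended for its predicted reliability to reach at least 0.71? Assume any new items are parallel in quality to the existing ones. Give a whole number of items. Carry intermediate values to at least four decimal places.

First, r for the 4-item form: n = 4/15 = 0.2667, so r_4 = 0.2667·0.73/(1 + (0.2667 − 1)·0.73) = 0.4190
Length factor from the short form to reach 0.71: n' = 0.71(1 − 0.4190) / [0.4190(1 − 0.71)] ≈ 3.3949
Total items = 3.3949 × 4 = 13.58, rounded up to 14.

14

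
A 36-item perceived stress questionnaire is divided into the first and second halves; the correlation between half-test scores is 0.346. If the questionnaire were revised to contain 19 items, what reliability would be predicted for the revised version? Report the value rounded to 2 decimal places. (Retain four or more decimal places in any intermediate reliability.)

Full-test reliability from the split-half r: r_full = 2(0.346)/(1 + 0.346) = 0.5141
Then adjust to 19 items: n = 19/36 = 0.5278
r_new = n·r_full / (1 + (n − 1)·r_full) = 0.2713 / 0.7572 ≈ 0.3583

0.36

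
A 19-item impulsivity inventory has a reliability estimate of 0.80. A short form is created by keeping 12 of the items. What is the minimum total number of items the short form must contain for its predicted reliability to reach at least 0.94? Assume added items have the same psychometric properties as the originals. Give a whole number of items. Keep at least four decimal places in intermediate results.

75

First, r for the 12-item form: n = 12/19 = 0.6316, so r_12 = 0.6316·0.80/(1 + (0.6316 − 1)·0.80) = 0.7164
Length factor from the short form to reach 0.94: n' = 0.94(1 − 0.7164) / [0.7164(1 − 0.94)] ≈ 6.2019
Items = 6.2019 × 12 ≈ 74.42 → 75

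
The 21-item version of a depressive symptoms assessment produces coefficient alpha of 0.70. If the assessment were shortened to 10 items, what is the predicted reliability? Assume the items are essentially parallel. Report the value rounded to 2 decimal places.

0.53

n = 10/21 = 0.4762
r_new = (0.4762 × 0.70) / (1 + (0.4762 − 1) × 0.70)
r_new = 0.3333 / 0.6333 ≈ 0.5263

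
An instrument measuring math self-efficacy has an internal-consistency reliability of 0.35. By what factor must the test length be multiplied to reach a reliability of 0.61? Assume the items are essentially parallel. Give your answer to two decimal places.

2.90

Invert Spearman-Brown to solve for n:
n = r_target (1 − r_old) / [ r_old (1 − r_target) ]
n = 0.61 × (1 − 0.35) / [ 0.35 × (1 − 0.61) ]
  = 0.3965 / 0.1365 = 2.9048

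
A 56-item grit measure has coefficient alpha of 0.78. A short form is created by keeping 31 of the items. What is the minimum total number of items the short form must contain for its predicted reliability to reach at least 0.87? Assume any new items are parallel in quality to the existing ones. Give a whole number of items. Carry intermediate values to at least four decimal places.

106

First, r for the 31-item form: n = 31/56 = 0.5536, so r_31 = 0.5536·0.78/(1 + (0.5536 − 1)·0.78) = 0.6625
Length factor from the short form to reach 0.87: n' = 0.87(1 − 0.6625) / [0.6625(1 − 0.87)] ≈ 3.4093
Total items = 3.4093 × 31 = 105.69, rounded up to 106.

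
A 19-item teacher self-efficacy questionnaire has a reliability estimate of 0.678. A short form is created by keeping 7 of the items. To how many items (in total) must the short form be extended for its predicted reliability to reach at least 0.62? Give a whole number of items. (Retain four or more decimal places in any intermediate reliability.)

15

Short-form reliability: n = 7/19 = 0.3684; r_7 = n·r/(1+(n−1)r) ≈ 0.4368
Then solve for n' with r_old = 0.4368, r_target = 0.62: n' = 0.62(1 − 0.4368)/[0.4368(1 − 0.62)] = 2.1037
Total items = 2.1037 × 7 = 14.73, rounded up to 15.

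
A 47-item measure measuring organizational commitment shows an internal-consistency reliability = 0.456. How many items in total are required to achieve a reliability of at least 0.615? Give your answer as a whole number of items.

Rearranging the Spearman-Brown formula for n,
n = r_target (1 − r_old) / [ r_old (1 − r_target) ]
n = 0.615 × (1 − 0.456) / [ 0.456 × (1 − 0.615) ]
n = 0.334560 / 0.175560 ≈ 1.9057
Items needed = n × 47 = 1.9057 × 47 ≈ 89.57 → round up to 90

90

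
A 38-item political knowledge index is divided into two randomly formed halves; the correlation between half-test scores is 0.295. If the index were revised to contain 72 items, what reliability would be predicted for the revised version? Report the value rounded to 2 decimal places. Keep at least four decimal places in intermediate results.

Spearman-Brown correction (n = 2): r_full = 2·0.295/(1 + 0.295) = 0.4556
Length factor from 38 to 72 items: n = 72/38 = 1.8947
r_new = n·r_full / (1 + (n − 1)·r_full) = 0.8632 / 1.4076 ≈ 0.6132

0.61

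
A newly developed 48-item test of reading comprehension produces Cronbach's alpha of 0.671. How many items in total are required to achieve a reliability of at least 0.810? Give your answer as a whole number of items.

n = 0.810 × (1 − 0.671) / [ 0.671 × (1 − 0.810) ]
  = 0.266490 / 0.127490 = 2.0903
2.0903 × 48 = 100.33 → 101 items

101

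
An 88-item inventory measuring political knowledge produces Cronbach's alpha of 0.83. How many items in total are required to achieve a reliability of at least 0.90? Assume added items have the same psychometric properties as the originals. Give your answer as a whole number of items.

n = [0.90 × 0.17] / [0.83 × 0.10]
n = 0.1530 / 0.0830 ≈ 1.8434
Items needed = n × 88 = 1.8434 × 88 ≈ 162.22 → round up to 163

163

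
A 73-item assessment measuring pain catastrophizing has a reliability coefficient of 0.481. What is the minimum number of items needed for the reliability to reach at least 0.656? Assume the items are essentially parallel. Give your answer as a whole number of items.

Spearman-Brown solved for the length factor n:
n = r*(1 − r) / [ r (1 − r*) ]
n = 0.656(1 − 0.481) / [0.481(1 − 0.656)]
  = 0.340464 / 0.165464 = 2.0576
2.0576 × 73 = 150.20 → 151 items

151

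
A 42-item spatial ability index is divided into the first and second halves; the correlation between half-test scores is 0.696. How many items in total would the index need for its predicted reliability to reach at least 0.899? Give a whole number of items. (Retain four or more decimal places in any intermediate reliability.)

82

r_full = 2(0.696)/(1 + 0.696) = 0.8208
Solve Spearman-Brown for n: n = 0.899(1 − 0.8208) / [0.8208(1 − 0.899)] = 1.9433
Required items = 1.9433 × 42 = 81.62, so 82 items.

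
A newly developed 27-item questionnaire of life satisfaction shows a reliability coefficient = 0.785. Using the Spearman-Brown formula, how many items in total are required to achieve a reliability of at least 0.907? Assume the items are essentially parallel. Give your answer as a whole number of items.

73

n = 0.907(1 − 0.785) / [0.785(1 − 0.907)]
  = 0.195005 / 0.073005 = 2.6711
2.6711 × 27 = 72.12 → 73 items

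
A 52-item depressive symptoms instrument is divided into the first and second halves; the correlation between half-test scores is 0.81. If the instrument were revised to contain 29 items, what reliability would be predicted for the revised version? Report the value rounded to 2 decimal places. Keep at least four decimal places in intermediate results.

0.83

Full-test reliability from the split-half r: r_full = 2(0.81)/(1 + 0.81) = 0.8950
Then adjust to 29 items: n = 29/52 = 0.5577
r_new = n·r_full / (1 + (n − 1)·r_full) = 0.4991 / 0.6041 ≈ 0.8262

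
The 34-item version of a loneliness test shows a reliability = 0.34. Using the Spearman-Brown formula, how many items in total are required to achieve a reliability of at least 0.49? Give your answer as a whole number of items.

64

Rearranging the Spearman-Brown formula for n,
n = r*(1 − r) / [ r (1 − r*) ]
n = 0.49(1 − 0.34) / [0.34(1 − 0.49)]
  = 0.3234 / 0.1734 = 1.8651
1.8651 × 34 = 63.41 → 64 items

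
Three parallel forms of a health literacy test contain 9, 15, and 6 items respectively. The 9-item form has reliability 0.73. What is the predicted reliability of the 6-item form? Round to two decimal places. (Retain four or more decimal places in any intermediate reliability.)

Only the ratio of lengths matters: n = 6/9 = 0.6667
r_{6} = n·r / (1 + (n − 1)·r) = 0.4867 / 0.7567 ≈ 0.6432

0.64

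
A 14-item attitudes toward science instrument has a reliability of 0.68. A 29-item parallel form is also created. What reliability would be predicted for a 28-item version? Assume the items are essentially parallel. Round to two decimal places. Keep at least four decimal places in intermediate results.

The 29-item form is not needed; work directly from the 14-item form with n = 28/14 = 2.0000.
r_{28} = n·r / (1 + (n − 1)·r) = 1.3600 / 1.6800 ≈ 0.8095

0.81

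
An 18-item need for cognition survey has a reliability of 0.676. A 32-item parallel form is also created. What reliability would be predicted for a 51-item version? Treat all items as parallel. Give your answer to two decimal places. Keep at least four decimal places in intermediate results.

Only the ratio of lengths matters: n = 51/18 = 2.8333
r_{51} = n·r / (1 + (n − 1)·r) = 1.9153 / 2.2393 ≈ 0.8553

0.86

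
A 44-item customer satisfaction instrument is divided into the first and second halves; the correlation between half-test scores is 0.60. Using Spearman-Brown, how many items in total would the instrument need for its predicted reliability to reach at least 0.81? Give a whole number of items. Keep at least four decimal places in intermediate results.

63

Corrected full-test reliability: r_full = 2 × 0.60 / (1 + 0.60) ≈ 0.7500
n = r_tgt(1 − r_full) / [r_full(1 − r_tgt)] = 0.81 × 0.2500 / (0.7500 × 0.19) ≈ 1.4211
Items = 1.4211 × 44 ≈ 62.53 → 63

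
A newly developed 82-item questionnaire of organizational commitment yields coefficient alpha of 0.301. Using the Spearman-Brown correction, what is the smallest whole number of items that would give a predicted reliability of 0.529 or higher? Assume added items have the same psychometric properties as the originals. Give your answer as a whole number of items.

214

Invert Spearman-Brown to solve for n:
n = r*(1 − r) / [ r (1 − r*) ]
n = 0.529 × (1 − 0.301) / [ 0.301 × (1 − 0.529) ]
n = 0.369771 / 0.141771 ≈ 2.6082
So the test needs 2.6082 × 82 ≈ 213.87 items; rounding up, 214.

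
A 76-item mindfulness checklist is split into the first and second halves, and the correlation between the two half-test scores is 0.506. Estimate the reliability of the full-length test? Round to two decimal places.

0.67

r_full = 2r_hh / (1 + r_hh) = 2 × 0.506 / (1 + 0.506)
       = 1.0120 / 1.5060 = 0.6720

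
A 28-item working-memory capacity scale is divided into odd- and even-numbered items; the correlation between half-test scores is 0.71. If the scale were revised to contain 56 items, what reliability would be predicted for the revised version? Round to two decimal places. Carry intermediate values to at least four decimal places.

First correct the split-half correlation to full-test reliability: r_full = 2 × 0.71 / (1 + 0.71) ≈ 0.8304
Then adjust to 56 items: n = 56/28 = 2.0000
r_new = n·r_full / (1 + (n − 1)·r_full) = 1.6608 / 1.8304 ≈ 0.9073

0.91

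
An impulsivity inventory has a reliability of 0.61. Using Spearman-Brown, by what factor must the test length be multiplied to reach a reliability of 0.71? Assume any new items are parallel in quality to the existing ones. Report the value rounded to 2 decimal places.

1.57

n = 0.71 × (1 − 0.61) / [ 0.61 × (1 − 0.71) ]
n = 0.2769 / 0.1769 ≈ 1.5653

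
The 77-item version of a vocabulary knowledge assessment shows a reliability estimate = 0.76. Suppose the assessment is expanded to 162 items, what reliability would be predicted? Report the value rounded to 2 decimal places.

0.87

Length ratio n = 162/77 = 2.1039
r_new = 2.1039·0.76 / [1 + (2.1039 − 1)·0.76]
r_new = 1.5990 / 1.8390 ≈ 0.8695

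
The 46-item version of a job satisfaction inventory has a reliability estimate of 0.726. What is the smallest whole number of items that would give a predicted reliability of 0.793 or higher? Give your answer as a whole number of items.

67

n = 0.793 × (1 − 0.726) / [ 0.726 × (1 − 0.793) ]
n = 0.217282 / 0.150282 ≈ 1.4458
Items needed = n × 46 = 1.4458 × 46 ≈ 66.51 → round up to 67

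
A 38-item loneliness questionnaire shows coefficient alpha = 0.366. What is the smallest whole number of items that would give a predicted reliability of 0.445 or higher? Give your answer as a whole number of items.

Invert Spearman-Brown to solve for n:
n = r_target (1 − r_old) / [ r_old (1 − r_target) ]
n = 0.445(1 − 0.366) / [0.366(1 − 0.445)]
  = 0.282130 / 0.203130 = 1.3889
Items needed = n × 38 = 1.3889 × 38 ≈ 52.78 → round up to 53

53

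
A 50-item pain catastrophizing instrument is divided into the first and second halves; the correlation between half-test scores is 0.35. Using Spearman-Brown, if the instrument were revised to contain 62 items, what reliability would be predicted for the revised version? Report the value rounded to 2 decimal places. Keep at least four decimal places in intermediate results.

Full-test reliability from the split-half r: r_full = 2(0.35)/(1 + 0.35) = 0.5185
Then adjust to 62 items: n = 62/50 = 1.2400
r_new = n·r_full / (1 + (n − 1)·r_full) = 0.6429 / 1.1244 ≈ 0.5718

0.57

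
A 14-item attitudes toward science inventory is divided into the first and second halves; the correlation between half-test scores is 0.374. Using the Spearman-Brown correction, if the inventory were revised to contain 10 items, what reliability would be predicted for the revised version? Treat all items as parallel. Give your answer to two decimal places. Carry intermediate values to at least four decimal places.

Full-test reliability from the split-half r: r_full = 2(0.374)/(1 + 0.374) = 0.5444
Then adjust to 10 items: n = 10/14 = 0.7143
r_new = n·r_full / (1 + (n − 1)·r_full) = 0.3889 / 0.8445 ≈ 0.4605

0.46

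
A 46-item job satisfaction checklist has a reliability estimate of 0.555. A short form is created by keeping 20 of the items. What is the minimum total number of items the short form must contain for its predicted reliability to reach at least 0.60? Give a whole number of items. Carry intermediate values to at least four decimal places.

First, r for the 20-item form: n = 20/46 = 0.4348, so r_20 = 0.4348·0.555/(1 + (0.4348 − 1)·0.555) = 0.3516
Then solve for n' with r_old = 0.3516, r_target = 0.60: n' = 0.60(1 − 0.3516)/[0.3516(1 − 0.60)] = 2.7662
Items = 2.7662 × 20 ≈ 55.32 → 56

56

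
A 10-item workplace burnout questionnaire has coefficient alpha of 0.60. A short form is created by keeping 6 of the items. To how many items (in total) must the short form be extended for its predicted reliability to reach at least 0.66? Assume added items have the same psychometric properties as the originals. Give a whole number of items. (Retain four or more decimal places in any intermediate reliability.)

13

Short-form reliability: n = 6/10 = 0.6000; r_6 = n·r/(1+(n−1)r) ≈ 0.4737
Then solve for n' with r_old = 0.4737, r_target = 0.66: n' = 0.66(1 − 0.4737)/[0.4737(1 − 0.66)] = 2.1567
Total items = 2.1567 × 6 = 12.94, rounded up to 13.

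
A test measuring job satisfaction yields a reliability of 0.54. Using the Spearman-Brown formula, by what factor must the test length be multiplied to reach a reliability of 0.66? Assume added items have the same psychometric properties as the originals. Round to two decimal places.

1.65

Spearman-Brown solved for the length factor n:
n = r_target (1 − r_old) / [ r_old (1 − r_target) ]
n = [0.66 × 0.46] / [0.54 × 0.34]
n = 0.3036 / 0.1836 ≈ 1.6536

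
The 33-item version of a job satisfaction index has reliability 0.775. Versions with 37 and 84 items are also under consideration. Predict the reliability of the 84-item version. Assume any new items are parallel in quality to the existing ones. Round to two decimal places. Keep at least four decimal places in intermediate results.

0.90

The 37-item form is not needed; work directly from the 33-item form with n = 84/33 = 2.5455.
r_{84} = n·r / (1 + (n − 1)·r) = 1.9728 / 2.1978 ≈ 0.8976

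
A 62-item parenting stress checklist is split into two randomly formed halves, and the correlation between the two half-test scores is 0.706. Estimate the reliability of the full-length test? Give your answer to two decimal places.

Apply the Spearman-Brown correction with n = 2:
r_full = 2r_hh / (1 + r_hh) = 2 × 0.706 / (1 + 0.706)
r_full = 1.4120 / 1.7060 ≈ 0.8277

0.83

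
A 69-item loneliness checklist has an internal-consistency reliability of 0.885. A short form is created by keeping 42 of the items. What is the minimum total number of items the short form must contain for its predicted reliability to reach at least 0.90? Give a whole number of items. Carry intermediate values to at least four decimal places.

81

First, r for the 42-item form: n = 42/69 = 0.6087, so r_42 = 0.6087·0.885/(1 + (0.6087 − 1)·0.885) = 0.8241
Length factor from the short form to reach 0.90: n' = 0.90(1 − 0.8241) / [0.8241(1 − 0.90)] ≈ 1.9210
Items = 1.9210 × 42 ≈ 80.68 → 81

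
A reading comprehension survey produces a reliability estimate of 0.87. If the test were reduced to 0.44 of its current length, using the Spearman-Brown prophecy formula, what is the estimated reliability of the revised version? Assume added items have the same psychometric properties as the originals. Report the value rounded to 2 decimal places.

0.75

Spearman-Brown: r_new = n·r / (1 + (n − 1)·r)
r_new = 0.44·0.87 / [1 + (0.44 − 1)·0.87]
     = 0.3828 / 0.5128 = 0.7465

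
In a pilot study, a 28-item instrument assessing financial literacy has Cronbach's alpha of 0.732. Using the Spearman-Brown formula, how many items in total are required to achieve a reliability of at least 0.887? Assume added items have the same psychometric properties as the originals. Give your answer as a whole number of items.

81

Invert Spearman-Brown to solve for n:
n = r*(1 − r) / [ r (1 − r*) ]
n = [0.887 × 0.268] / [0.732 × 0.113]
  = 0.237716 / 0.082716 = 2.8739
2.8739 × 28 = 80.47 → 81 items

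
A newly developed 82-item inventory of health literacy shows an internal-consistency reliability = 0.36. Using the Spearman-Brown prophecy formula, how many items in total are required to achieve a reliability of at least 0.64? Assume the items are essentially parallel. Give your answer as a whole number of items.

260

n = [0.64 × 0.64] / [0.36 × 0.36]
n = 0.4096 / 0.1296 ≈ 3.1605
So the test needs 3.1605 × 82 ≈ 259.16 items; rounding up, 260.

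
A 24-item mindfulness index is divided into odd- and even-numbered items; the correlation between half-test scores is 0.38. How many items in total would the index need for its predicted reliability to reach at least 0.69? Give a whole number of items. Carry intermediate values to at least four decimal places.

Corrected full-test reliability: r_full = 2 × 0.38 / (1 + 0.38) ≈ 0.5507
Solve Spearman-Brown for n: n = 0.69(1 − 0.5507) / [0.5507(1 − 0.69)] = 1.8160
Items = 1.8160 × 24 ≈ 43.58 → 44

44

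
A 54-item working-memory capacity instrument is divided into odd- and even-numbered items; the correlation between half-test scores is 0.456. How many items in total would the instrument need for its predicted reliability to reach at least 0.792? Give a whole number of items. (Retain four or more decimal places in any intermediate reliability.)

Corrected full-test reliability: r_full = 2 × 0.456 / (1 + 0.456) ≈ 0.6264
Solve Spearman-Brown for n: n = 0.792(1 − 0.6264) / [0.6264(1 − 0.792)] = 2.2710
Items = 2.2710 × 54 ≈ 122.63 → 123

123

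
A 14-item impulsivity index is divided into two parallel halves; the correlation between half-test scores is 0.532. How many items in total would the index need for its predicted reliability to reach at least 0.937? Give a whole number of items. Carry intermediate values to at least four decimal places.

92

Corrected full-test reliability: r_full = 2 × 0.532 / (1 + 0.532) ≈ 0.6945
Solve Spearman-Brown for n: n = 0.937(1 − 0.6945) / [0.6945(1 − 0.937)] = 6.5424
Items = 6.5424 × 14 ≈ 91.59 → 92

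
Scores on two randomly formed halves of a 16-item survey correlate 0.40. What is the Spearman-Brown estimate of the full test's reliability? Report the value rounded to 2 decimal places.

0.57

Apply the Spearman-Brown correction with n = 2:
r_full = 2r_hh / (1 + r_hh) = 2 × 0.40 / (1 + 0.40)
r_full = 0.8000 / 1.4000 ≈ 0.5714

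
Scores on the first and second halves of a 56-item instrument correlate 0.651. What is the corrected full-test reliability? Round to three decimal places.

0.789

r_full = 2(0.651) / (1 + 0.651)
r_full = 1.3020 / 1.6510 ≈ 0.7886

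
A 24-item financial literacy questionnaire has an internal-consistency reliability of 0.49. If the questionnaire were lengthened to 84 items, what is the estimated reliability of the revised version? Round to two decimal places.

0.77

The new length is 84/24 = 3.5 times the old.
r_new = 3.5·0.49 / [1 + (3.5 − 1)·0.49]
     = 1.7150 / 2.2250 = 0.7708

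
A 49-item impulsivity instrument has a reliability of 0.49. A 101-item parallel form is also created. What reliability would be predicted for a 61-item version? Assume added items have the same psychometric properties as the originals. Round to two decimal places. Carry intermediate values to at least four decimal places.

The 101-item form is not needed; work directly from the 49-item form with n = 61/49 = 1.2449.
r_{61} = n·r / (1 + (n − 1)·r) = 0.6100 / 1.1200 ≈ 0.5446

0.54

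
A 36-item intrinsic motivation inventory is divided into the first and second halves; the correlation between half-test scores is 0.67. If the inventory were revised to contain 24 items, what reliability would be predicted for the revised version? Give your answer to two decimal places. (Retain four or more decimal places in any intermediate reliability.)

0.73

Full-test reliability from the split-half r: r_full = 2(0.67)/(1 + 0.67) = 0.8024
Length factor from 36 to 24 items: n = 24/36 = 0.6667
r_new = n·r_full / (1 + (n − 1)·r_full) = 0.5350 / 0.7326 ≈ 0.7303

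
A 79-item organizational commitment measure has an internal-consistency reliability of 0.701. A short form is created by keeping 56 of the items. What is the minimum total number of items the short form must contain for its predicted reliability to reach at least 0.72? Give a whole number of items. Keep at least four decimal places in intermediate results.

87

First, r for the 56-item form: n = 56/79 = 0.7089, so r_56 = 0.7089·0.701/(1 + (0.7089 − 1)·0.701) = 0.6243
Then solve for n' with r_old = 0.6243, r_target = 0.72: n' = 0.72(1 − 0.6243)/[0.6243(1 − 0.72)] = 1.5475
Total items = 1.5475 × 56 = 86.66, rounded up to 87.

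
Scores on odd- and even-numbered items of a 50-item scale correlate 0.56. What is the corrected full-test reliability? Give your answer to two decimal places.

Each half is half the length of the full test, so the full test is n = 2 times a half.
r_full = 2r_hh / (1 + r_hh) = 2 × 0.56 / (1 + 0.56)
r_full = 1.1200 / 1.5600 ≈ 0.7179

0.72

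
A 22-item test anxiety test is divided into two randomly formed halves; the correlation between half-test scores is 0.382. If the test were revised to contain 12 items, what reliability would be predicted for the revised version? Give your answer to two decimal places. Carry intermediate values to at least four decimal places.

0.40

Spearman-Brown correction (n = 2): r_full = 2·0.382/(1 + 0.382) = 0.5528
Then adjust to 12 items: n = 12/22 = 0.5455
r_new = n·r_full / (1 + (n − 1)·r_full) = 0.3016 / 0.7488 ≈ 0.4028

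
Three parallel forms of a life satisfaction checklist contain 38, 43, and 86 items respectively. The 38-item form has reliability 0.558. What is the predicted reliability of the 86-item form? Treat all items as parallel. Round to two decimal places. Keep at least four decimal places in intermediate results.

Only the ratio of lengths matters: n = 86/38 = 2.2632
r_{86} = n·r / (1 + (n − 1)·r) = 1.2629 / 1.7049 ≈ 0.7407

0.74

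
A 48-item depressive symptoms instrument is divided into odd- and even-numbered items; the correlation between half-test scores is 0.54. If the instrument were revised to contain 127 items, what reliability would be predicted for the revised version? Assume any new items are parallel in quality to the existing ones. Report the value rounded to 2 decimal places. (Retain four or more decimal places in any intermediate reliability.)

0.86

Full-test reliability from the split-half r: r_full = 2(0.54)/(1 + 0.54) = 0.7013
Then adjust to 127 items: n = 127/48 = 2.6458
r_new = n·r_full / (1 + (n − 1)·r_full) = 1.8555 / 2.1542 ≈ 0.8613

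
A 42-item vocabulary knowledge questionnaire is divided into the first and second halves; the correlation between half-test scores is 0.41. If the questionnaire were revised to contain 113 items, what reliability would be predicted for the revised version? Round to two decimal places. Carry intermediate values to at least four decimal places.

0.79

Spearman-Brown correction (n = 2): r_full = 2·0.41/(1 + 0.41) = 0.5816
Length factor from 42 to 113 items: n = 113/42 = 2.6905
r_new = n·r_full / (1 + (n − 1)·r_full) = 1.5648 / 1.9832 ≈ 0.7890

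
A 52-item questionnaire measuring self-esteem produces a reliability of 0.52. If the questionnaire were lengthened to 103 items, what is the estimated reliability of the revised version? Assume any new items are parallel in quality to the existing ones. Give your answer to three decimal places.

0.682

Length ratio n = 103/52 = 1.9808
Apply the Spearman-Brown prophecy formula, r' = nr / [1 + (n − 1)r]:
r_new = (1.9808 × 0.52) / (1 + (1.9808 − 1) × 0.52)
r_new = 1.0300 / 1.5100 ≈ 0.6821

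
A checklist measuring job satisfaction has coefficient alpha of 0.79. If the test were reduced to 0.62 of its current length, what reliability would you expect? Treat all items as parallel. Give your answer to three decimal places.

Spearman-Brown: r_new = n·r / (1 + (n − 1)·r)
r_new = (0.62 × 0.79) / (1 + (0.62 − 1) × 0.79)
r_new = 0.4898 / 0.6998 ≈ 0.6999

0.700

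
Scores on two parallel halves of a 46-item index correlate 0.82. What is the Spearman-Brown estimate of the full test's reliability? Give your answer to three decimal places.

Each half is half the length of the full test, so the full test is n = 2 times a half.
r_full = 2(0.82) / (1 + 0.82)
       = 1.6400 / 1.8200 = 0.9011

0.901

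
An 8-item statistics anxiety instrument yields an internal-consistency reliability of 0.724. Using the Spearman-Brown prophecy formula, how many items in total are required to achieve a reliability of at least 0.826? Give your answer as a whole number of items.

15

Rearranging the Spearman-Brown formula for n,
n = r_target (1 − r_old) / [ r_old (1 − r_target) ]
n = 0.826 × (1 − 0.724) / [ 0.724 × (1 − 0.826) ]
  = 0.227976 / 0.125976 = 1.8097
So the test needs 1.8097 × 8 ≈ 14.48 items; rounding up, 15.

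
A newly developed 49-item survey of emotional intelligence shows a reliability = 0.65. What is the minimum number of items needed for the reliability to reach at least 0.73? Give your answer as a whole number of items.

Invert Spearman-Brown to solve for n:
n = r*(1 − r) / [ r (1 − r*) ]
n = [0.73 × 0.35] / [0.65 × 0.27]
  = 0.2555 / 0.1755 = 1.4558
1.4558 × 49 = 71.33 → 72 items

72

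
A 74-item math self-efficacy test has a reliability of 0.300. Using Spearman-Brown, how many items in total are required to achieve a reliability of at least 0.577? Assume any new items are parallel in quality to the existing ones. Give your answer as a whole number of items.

Spearman-Brown solved for the length factor n:
n = r_target (1 − r_old) / [ r_old (1 − r_target) ]
n = [0.577 × 0.700] / [0.300 × 0.423]
n = 0.403900 / 0.126900 ≈ 3.1828
So the test needs 3.1828 × 74 ≈ 235.53 items; rounding up, 236.

236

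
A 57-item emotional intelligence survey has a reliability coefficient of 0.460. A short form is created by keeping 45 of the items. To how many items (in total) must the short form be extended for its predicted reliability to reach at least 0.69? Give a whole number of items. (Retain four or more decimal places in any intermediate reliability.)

Short-form reliability: n = 45/57 = 0.7895; r_45 = n·r/(1+(n−1)r) ≈ 0.4021
Then solve for n' with r_old = 0.4021, r_target = 0.69: n' = 0.69(1 − 0.4021)/[0.4021(1 − 0.69)] = 3.3096
Total items = 3.3096 × 45 = 148.93, rounded up to 149.

149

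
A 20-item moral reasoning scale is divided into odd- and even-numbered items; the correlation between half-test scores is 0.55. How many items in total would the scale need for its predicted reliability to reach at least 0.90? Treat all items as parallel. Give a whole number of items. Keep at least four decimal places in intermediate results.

Corrected full-test reliability: r_full = 2 × 0.55 / (1 + 0.55) ≈ 0.7097
Solve Spearman-Brown for n: n = 0.90(1 − 0.7097) / [0.7097(1 − 0.90)] = 3.6814
Required items = 3.6814 × 20 = 73.63, so 74 items.

74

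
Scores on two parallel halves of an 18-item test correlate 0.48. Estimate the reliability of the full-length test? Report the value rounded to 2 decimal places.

Each half is half the length of the full test, so the full test is n = 2 times a half.
r_full = 2(0.48) / (1 + 0.48)
       = 0.9600 / 1.4800 = 0.6486

0.65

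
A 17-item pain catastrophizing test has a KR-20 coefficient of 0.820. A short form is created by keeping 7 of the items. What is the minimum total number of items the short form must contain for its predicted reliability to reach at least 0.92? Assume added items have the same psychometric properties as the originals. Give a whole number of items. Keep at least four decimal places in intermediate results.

43

Short-form reliability: n = 7/17 = 0.4118; r_7 = n·r/(1+(n−1)r) ≈ 0.6523
Length factor from the short form to reach 0.92: n' = 0.92(1 − 0.6523) / [0.6523(1 − 0.92)] ≈ 6.1299
Total items = 6.1299 × 7 = 42.91, rounded up to 43.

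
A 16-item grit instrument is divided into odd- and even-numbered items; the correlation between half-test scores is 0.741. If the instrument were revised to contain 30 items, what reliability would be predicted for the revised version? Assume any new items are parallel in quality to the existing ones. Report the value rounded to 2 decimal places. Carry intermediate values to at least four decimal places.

0.91

First correct the split-half correlation to full-test reliability: r_full = 2 × 0.741 / (1 + 0.741) ≈ 0.8512
Length factor from 16 to 30 items: n = 30/16 = 1.8750
r_new = n·r_full / (1 + (n − 1)·r_full) = 1.5960 / 1.7448 ≈ 0.9147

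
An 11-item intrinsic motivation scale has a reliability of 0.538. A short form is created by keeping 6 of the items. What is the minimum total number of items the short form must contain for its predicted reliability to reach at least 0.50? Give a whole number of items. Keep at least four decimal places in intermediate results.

10

First, r for the 6-item form: n = 6/11 = 0.5455, so r_6 = 0.5455·0.538/(1 + (0.5455 − 1)·0.538) = 0.3885
Then solve for n' with r_old = 0.3885, r_target = 0.50: n' = 0.50(1 − 0.3885)/[0.3885(1 − 0.50)] = 1.5740
Total items = 1.5740 × 6 = 9.44, rounded up to 10.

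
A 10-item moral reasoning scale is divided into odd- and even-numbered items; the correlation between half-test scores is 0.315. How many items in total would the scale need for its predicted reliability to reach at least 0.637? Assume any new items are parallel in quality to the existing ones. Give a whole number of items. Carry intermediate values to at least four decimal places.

20

r_full = 2(0.315)/(1 + 0.315) = 0.4791
Solve Spearman-Brown for n: n = 0.637(1 − 0.4791) / [0.4791(1 − 0.637)] = 1.9079
Items = 1.9079 × 10 ≈ 19.08 → 20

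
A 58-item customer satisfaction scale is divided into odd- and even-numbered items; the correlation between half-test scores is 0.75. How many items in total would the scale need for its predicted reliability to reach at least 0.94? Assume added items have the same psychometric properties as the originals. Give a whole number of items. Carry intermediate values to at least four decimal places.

Corrected full-test reliability: r_full = 2 × 0.75 / (1 + 0.75) ≈ 0.8571
n = r_tgt(1 − r_full) / [r_full(1 − r_tgt)] = 0.94 × 0.1429 / (0.8571 × 0.06) ≈ 2.6120
Required items = 2.6120 × 58 = 151.50, so 152 items.

152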